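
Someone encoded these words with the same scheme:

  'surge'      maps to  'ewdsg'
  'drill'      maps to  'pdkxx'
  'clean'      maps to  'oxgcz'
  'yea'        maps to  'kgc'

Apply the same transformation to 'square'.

Vowels shift forward by 2 and consonants shift forward by 12.
For square: s(cons)+12=e, q(cons)+12=c, u(vowel)+2=w, a(vowel)+2=c, r(cons)+12=d, e(vowel)+2=g.

ecwcdg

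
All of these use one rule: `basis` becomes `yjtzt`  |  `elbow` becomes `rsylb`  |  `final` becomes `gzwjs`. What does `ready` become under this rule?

erjcf

b(1)→y(24) and a(0)→j(9) fit y≡15x+9 (mod 26); the inverse of 15 mod 26 is 7. This is an affine cipher: with a=0,…,z=25, each position x becomes (15x+9) mod 26.
On ready: r(17)→15·17+9≡4=e; e(4)→15·4+9≡17=r; a(0)→15·0+9≡9=j; d(3)→15·3+9≡2=c; y(24)→15·24+9≡5=f (all mod 26).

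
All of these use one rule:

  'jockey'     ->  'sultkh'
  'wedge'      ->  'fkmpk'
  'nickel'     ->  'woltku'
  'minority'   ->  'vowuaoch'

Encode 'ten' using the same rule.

The shift depends on letter class: consonant j→s is +9, but vowel o→u is +6. The rule splits by letter class: vowels +6, consonants +9.
For ten: t(cons)+9=c, e(vowel)+6=k, n(cons)+9=w.

ckw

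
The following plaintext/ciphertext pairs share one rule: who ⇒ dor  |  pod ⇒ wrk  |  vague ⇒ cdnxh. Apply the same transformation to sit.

The rule splits by letter class: vowels +3, consonants +7.
On sit: s(cons)+7=z, i(vowel)+3=l, t(cons)+7=a.

zla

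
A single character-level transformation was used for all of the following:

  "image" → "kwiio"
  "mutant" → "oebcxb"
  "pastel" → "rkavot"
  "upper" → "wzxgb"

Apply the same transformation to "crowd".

ebwyn

Shifts by position in image: pos 0: i→k (+2), pos 1: m→w (+10), pos 2: a→i (+8), pos 3: g→i (+2), pos 4: e→o (+10) — repeating every 3. A repeating key of period 3 is used — shifts +2, +10, +8 over and over.
On crowd: c+2=e, r+10=b, o+8=w, w+2=y, d+10=n.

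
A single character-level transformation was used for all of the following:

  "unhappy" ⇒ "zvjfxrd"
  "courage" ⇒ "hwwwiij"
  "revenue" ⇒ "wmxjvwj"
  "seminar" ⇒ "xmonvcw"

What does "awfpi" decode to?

vodka

Shifts by position in unhappy: pos 0: u→z (+5), pos 1: n→v (+8), pos 2: h→j (+2), pos 3: a→f (+5), pos 4: p→x (+8), pos 5: p→r (+2) — repeating every 3. The shifts repeat in a cycle of length 3: positions 0,1,… shift by +5, +8, +2, then the pattern repeats.
Undoing it on awfpi: a−5=v, w−8=o, f−2=d, p−5=k, i−8=a.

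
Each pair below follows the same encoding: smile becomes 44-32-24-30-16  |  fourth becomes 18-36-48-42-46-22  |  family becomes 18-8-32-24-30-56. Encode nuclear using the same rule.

s(#19)→44 and m(#13)→32: differences scale by 2, so n = 2·pos + 6. The formula is n = 2×(alphabet index, a=1) + 6.
Applying it to nuclear: n=14→34, u=21→48, c=3→12, l=12→30, e=5→16, a=1→8, r=18→42.

34-48-12-30-16-8-42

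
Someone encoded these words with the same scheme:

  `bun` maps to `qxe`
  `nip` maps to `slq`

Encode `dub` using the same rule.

The output letters match the input read backwards, each shifted +3: bun reversed is nub. The word is reversed, then every letter is shifted forward by 3.
Applying it to dub: reverse → bud; then shift: b+3=e, u+3=x, d+3=g.

exg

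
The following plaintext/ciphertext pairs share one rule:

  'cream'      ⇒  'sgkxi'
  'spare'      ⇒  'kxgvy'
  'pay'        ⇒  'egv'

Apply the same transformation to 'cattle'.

krzzgi

The word is reversed, then every letter is shifted forward by 6.
For cattle: reverse → elttac; then shift: e+6=k, l+6=r, t+6=z, t+6=z, a+6=g, c+6=i.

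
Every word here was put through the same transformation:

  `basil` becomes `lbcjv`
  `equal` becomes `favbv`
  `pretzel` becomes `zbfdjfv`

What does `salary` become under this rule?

cbvbbi

The shift depends on letter class: consonant b→l is +10, but vowel a→b is +1. The rule splits by letter class: vowels +1, consonants +10.
For salary: s(cons)+10=c, a(vowel)+1=b, l(cons)+10=v, a(vowel)+1=b, r(cons)+10=b, y(cons)+10=i.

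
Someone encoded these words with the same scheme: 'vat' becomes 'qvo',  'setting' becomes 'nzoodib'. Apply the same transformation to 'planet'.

This is a Caesar cipher with shift 21.
For planet: p+21=k, l+21=g, a+21=v, n+21=i, e+21=z, t+21=o.

kgvizo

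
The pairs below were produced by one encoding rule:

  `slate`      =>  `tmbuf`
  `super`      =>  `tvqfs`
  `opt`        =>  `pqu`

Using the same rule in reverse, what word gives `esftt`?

Compare letters: s→t is +1, l→m is +1, a→b is +1 — a constant shift. It's a constant shift of +1 (ROT1).
Undoing it on esftt: e−1=d, s−1=r, f−1=e, t−1=s, t−1=s.

dress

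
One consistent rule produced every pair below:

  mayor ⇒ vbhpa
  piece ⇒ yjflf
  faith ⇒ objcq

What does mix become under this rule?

vjg

The shift depends on letter class: consonant m→v is +9, but vowel a→b is +1. Two shifts are in play — +1 for a/e/i/o/u, +9 for every other letter.
On mix: m(cons)+9=v, i(vowel)+1=j, x(cons)+9=g.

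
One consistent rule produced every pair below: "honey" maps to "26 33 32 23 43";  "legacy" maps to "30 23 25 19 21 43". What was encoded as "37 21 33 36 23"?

score

Letters become their 1-based position plus 18 (so a→19, b→20, …).
Undoing it on 37 21 33 36 23: 37→(37−18)÷1=19=s, 21→(21−18)÷1=3=c, 33→(33−18)÷1=15=o, 36→(36−18)÷1=18=r, 23→(23−18)÷1=5=e.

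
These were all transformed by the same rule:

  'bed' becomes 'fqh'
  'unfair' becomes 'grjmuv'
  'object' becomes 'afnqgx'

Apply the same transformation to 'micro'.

qugva

The shift depends on letter class: consonant b→f is +4, but vowel e→q is +12. Vowels shift forward by 12 and consonants shift forward by 4.
For micro: m(cons)+4=q, i(vowel)+12=u, c(cons)+4=g, r(cons)+4=v, o(vowel)+12=a.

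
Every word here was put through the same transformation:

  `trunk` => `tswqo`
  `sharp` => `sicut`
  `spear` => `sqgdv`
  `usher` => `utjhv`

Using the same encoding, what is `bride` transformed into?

The shift increases by 1 at each position, starting from +0: 0, 1, 2, ….
Applying it to bride: b+0=b, r+1=s, i+2=k, d+3=g, e+4=i.

bskgi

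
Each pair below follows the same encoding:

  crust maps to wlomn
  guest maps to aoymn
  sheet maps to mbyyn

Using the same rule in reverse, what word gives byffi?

Compare letters: c→w is +20, r→l is +20, u→o is +20 — a constant shift. It's a constant shift of +20 (ROT20).
Reversing it on byffi: b−20=h, y−20=e, f−20=l, f−20=l, i−20=o.

hello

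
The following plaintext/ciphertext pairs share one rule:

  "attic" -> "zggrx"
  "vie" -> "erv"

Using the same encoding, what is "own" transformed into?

ldm

Each pair mirrors across the alphabet (a↔z, t↔g, t↔g): positions sum to 25. This is the alphabet-reversal cipher (Atbash): a becomes z, b becomes y, etc.
On own: o↔l, w↔d, n↔m.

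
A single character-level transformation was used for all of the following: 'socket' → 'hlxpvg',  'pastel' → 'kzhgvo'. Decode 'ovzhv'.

Each pair mirrors across the alphabet (s↔h, o↔l, c↔x): positions sum to 25. Each letter is replaced by its mirror in the alphabet: a↔z, b↔y, c↔x, and so on (the Atbash cipher).
Decoding ovzhv: o↔l, v↔e, z↔a, h↔s, v↔e.

lease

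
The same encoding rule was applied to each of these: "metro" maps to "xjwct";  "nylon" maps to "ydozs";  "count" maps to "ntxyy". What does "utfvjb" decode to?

Shifts by position in metro: pos 0: m→x (+11), pos 1: e→j (+5), pos 2: t→w (+3), pos 3: r→c (+11), pos 4: o→t (+5) — repeating every 3. A repeating key of period 3 is used — shifts +11, +5, +3 over and over.
Reversing it on utfvjb: u−11=j, t−5=o, f−3=c, v−11=k, j−5=e, b−3=y.

jockey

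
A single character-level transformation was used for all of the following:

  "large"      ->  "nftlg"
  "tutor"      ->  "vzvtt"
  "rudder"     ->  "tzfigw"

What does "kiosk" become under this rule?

It's a Vigenère-style cipher with numeric key [2,5]: position i shifts by key[i mod 2].
Applying it to kiosk: k+2=m, i+5=n, o+2=q, s+5=x, k+2=m.

mnqxm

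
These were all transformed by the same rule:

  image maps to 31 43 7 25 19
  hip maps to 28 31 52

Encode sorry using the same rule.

61 49 58 58 79

i(#9)→31 and m(#13)→43: differences scale by 3, so n = 3·pos + 4. With a=1..z=26, the number is 3·pos + 4.
On sorry: s=19→61, o=15→49, r=18→58, r=18→58, y=25→79.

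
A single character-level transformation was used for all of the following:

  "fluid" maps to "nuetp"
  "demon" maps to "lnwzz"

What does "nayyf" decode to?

front

In fluid: f→n is +8, l→u is +9, u→e is +10, i→t is +11 — the shift increases by 1 each position. The shift increases by 1 at each position, starting from +8: 8, 9, 10, ….
Decoding nayyf: n−8=f, a−9=r, y−10=o, y−11=n, f−12=t.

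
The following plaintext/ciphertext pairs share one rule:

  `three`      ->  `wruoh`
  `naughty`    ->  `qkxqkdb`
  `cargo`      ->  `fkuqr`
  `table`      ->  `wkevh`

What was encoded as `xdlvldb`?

utility

Shifts by position in three: pos 0: t→w (+3), pos 1: h→r (+10), pos 2: r→u (+3), pos 3: e→o (+10) — repeating every 2. The shifts repeat in a cycle of length 2: positions 0,1,… shift by +3, +10, then the pattern repeats.
Decoding xdlvldb: x−3=u, d−10=t, l−3=i, v−10=l, l−3=i, d−10=t, b−3=y.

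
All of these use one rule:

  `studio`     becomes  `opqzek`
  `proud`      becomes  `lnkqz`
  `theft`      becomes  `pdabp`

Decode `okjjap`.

sonnet

Compare letters: s→o is +22, t→p is +22, u→q is +22 — a constant shift. Each letter is shifted forward by 22 in the alphabet (a Caesar shift of +22).
Reversing it on okjjap: o−22=s, k−22=o, j−22=n, j−22=n, a−22=e, p−22=t.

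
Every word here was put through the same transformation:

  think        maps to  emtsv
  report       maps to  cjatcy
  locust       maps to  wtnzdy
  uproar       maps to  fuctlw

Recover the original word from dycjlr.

Shifts by position in think: pos 0: t→e (+11), pos 1: h→m (+5), pos 2: i→t (+11), pos 3: n→s (+5) — repeating every 2. The shifts repeat in a cycle of length 2: positions 0,1,… shift by +11, +5, then the pattern repeats.
Undoing it on dycjlr: d−11=s, y−5=t, c−11=r, j−5=e, l−11=a, r−5=m.

stream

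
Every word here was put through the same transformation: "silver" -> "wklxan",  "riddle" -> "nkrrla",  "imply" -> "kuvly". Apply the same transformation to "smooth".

wummfb

s(18)→w(22) and i(8)→k(10) fit y≡9x+16 (mod 26); the inverse of 9 mod 26 is 3. Treating letters as 0–25, the rule is x ↦ 9x + 16 (mod 26).
For smooth: s(18)→9·18+16≡22=w; m(12)→9·12+16≡20=u; o(14)→9·14+16≡12=m; o(14)→9·14+16≡12=m; t(19)→9·19+16≡5=f; h(7)→9·7+16≡1=b (all mod 26).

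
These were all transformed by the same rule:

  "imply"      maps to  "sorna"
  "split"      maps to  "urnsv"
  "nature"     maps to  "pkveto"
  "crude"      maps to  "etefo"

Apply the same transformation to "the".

The shift depends on letter class: consonant m→o is +2, but vowel i→s is +10. The rule splits by letter class: vowels +10, consonants +2.
On the: t(cons)+2=v, h(cons)+2=j, e(vowel)+10=o.

vjo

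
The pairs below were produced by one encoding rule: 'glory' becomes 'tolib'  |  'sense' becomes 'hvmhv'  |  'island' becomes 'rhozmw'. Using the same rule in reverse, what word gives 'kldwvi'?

Each pair mirrors across the alphabet (g↔t, l↔o, o↔l): positions sum to 25. Each letter is replaced by its mirror in the alphabet: a↔z, b↔y, c↔x, and so on (the Atbash cipher).
Decoding kldwvi: k↔p, l↔o, d↔w, w↔d, v↔e, i↔r.

powder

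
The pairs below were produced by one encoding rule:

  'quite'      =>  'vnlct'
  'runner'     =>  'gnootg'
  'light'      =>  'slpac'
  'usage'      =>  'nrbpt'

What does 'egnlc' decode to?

fruit

q(16)→v(21) and u(20)→n(13) fit y≡11x+1 (mod 26); the inverse of 11 mod 26 is 19. Treating letters as 0–25, the rule is x ↦ 11x + 1 (mod 26).
Reversing it on egnlc: e(4)→19·(4−1)≡5=f; g(6)→19·(6−1)≡17=r; n(13)→19·(13−1)≡20=u; l(11)→19·(11−1)≡8=i; c(2)→19·(2−1)≡19=t (all mod 26).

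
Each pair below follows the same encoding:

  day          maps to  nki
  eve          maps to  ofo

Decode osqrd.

eight

Compare letters: d→n is +10, a→k is +10, y→i is +10 — a constant shift. Every letter moves 10 places later in the alphabet, wrapping around z→a.
Reversing it on osqrd: o−10=e, s−10=i, q−10=g, r−10=h, d−10=t.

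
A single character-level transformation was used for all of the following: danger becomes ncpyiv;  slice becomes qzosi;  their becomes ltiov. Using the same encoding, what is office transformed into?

kddosi

d(3)→n(13) and a(0)→c(2) fit y≡21x+2 (mod 26); the inverse of 21 mod 26 is 5. This is an affine cipher: with a=0,…,z=25, each position x becomes (21x+2) mod 26.
For office: o(14)→21·14+2≡10=k; f(5)→21·5+2≡3=d; f(5)→21·5+2≡3=d; i(8)→21·8+2≡14=o; c(2)→21·2+2≡18=s; e(4)→21·4+2≡8=i (all mod 26).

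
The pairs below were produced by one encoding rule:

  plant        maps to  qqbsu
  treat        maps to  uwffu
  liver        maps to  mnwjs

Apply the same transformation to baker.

Shifts by position in plant: pos 0: p→q (+1), pos 1: l→q (+5), pos 2: a→b (+1), pos 3: n→s (+5) — repeating every 2. The shifts repeat in a cycle of length 2: positions 0,1,… shift by +1, +5, then the pattern repeats.
On baker: b+1=c, a+5=f, k+1=l, e+5=j, r+1=s.

cfljs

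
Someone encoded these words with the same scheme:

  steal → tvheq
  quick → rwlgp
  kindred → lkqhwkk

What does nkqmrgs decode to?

In steal: s→t is +1, t→v is +2, e→h is +3, a→e is +4 — the shift increases by 1 each position. Letter i (0-indexed) is shifted by i+1, so successive shifts are 1, 2, 3, ….
Undoing it on nkqmrgs: n−1=m, k−2=i, q−3=n, m−4=i, r−5=m, g−6=a, s−7=l.

minimal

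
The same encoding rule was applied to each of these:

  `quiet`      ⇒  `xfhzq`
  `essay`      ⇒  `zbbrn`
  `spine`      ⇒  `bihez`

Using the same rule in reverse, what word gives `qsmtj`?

throw

q(16)→x(23) and u(20)→f(5) fit y≡15x+17 (mod 26); the inverse of 15 mod 26 is 7. Treating letters as 0–25, the rule is x ↦ 15x + 17 (mod 26).
Reversing it on qsmtj: q(16)→7·(16−17)≡19=t; s(18)→7·(18−17)≡7=h; m(12)→7·(12−17)≡17=r; t(19)→7·(19−17)≡14=o; j(9)→7·(9−17)≡22=w (all mod 26).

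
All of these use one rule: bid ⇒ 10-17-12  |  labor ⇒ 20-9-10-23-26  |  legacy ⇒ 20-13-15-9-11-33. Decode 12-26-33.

b is letter #2 and maps to 10: an offset of 8. Each letter is replaced by its alphabet position (a=1..z=26) + 8.
Decoding 12-26-33: 12→(12−8)÷1=4=d, 26→(26−8)÷1=18=r, 33→(33−8)÷1=25=y.

dry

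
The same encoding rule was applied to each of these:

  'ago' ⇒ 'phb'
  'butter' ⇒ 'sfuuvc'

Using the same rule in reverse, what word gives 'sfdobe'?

dancer

The output letters match the input read backwards, each shifted +1: ago reversed is oga. Two steps: reverse the string, then apply a Caesar shift of +1.
Reversing it on sfdobe: shift back: s−1=r, f−1=e, d−1=c, o−1=n, b−1=a, e−1=d → recnad; then reverse → dancer.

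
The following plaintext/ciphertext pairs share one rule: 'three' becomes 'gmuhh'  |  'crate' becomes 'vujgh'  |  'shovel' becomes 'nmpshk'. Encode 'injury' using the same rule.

Treating letters as 0–25, the rule is x ↦ 19x + 9 (mod 26).
Applying it to injury: i(8)→19·8+9≡5=f; n(13)→19·13+9≡22=w; j(9)→19·9+9≡24=y; u(20)→19·20+9≡25=z; r(17)→19·17+9≡20=u; y(24)→19·24+9≡23=x (all mod 26).

fwyzux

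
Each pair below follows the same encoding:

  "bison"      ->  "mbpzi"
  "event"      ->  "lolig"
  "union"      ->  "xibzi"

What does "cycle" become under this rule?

b(1)→m(12) and i(8)→b(1) fit y≡17x+21 (mod 26); the inverse of 17 mod 26 is 23. This is an affine cipher: with a=0,…,z=25, each position x becomes (17x+21) mod 26.
Applying it to cycle: c(2)→17·2+21≡3=d; y(24)→17·24+21≡13=n; c(2)→17·2+21≡3=d; l(11)→17·11+21≡0=a; e(4)→17·4+21≡11=l (all mod 26).

dndal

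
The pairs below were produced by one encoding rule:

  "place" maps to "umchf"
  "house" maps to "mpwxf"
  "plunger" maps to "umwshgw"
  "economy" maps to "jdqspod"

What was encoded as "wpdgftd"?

Shifts by position in place: pos 0: p→u (+5), pos 1: l→m (+1), pos 2: a→c (+2), pos 3: c→h (+5), pos 4: e→f (+1) — repeating every 3. A repeating key of period 3 is used — shifts +5, +1, +2 over and over.
Decoding wpdgftd: w−5=r, p−1=o, d−2=b, g−5=b, f−1=e, t−2=r, d−5=y.

robbery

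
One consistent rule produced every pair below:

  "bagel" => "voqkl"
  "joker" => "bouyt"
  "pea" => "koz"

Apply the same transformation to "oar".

The output letters match the input read backwards, each shifted +10: bagel reversed is legab. Two steps: reverse the string, then apply a Caesar shift of +10.
On oar: reverse → rao; then shift: r+10=b, a+10=k, o+10=y.

bky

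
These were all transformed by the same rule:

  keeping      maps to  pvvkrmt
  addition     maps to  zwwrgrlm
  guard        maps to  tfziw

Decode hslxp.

Each pair mirrors across the alphabet (k↔p, e↔v, e↔v): positions sum to 25. Each letter is replaced by its mirror in the alphabet: a↔z, b↔y, c↔x, and so on (the Atbash cipher).
Undoing it on hslxp: h↔s, s↔h, l↔o, x↔c, p↔k.

shock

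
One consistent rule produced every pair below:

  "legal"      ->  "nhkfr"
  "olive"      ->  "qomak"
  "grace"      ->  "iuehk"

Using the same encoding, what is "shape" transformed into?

ukeuk

Letter i (0-indexed) is shifted by i+2, so successive shifts are 2, 3, 4, ….
Applying it to shape: s+2=u, h+3=k, a+4=e, p+5=u, e+6=k.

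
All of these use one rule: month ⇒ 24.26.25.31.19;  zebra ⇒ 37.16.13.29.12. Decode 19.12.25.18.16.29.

Letters become their 1-based position plus 11 (so a→12, b→13, …).
Decoding 19.12.25.18.16.29: 19→(19−11)÷1=8=h, 12→(12−11)÷1=1=a, 25→(25−11)÷1=14=n, 18→(18−11)÷1=7=g, 16→(16−11)÷1=5=e, 29→(29−11)÷1=18=r.

hanger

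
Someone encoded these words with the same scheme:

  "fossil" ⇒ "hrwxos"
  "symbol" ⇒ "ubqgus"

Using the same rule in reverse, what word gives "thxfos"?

Each letter shifts forward by (position + 2), i.e. 2, 3, 4, … — the shift grows by one for each successive letter.
Undoing it on thxfos: t−2=r, h−3=e, x−4=t, f−5=a, o−6=i, s−7=l.

retail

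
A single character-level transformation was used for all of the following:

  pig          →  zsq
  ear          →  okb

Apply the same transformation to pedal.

zonkv

This is a Caesar cipher with shift 10.
On pedal: p+10=z, e+10=o, d+10=n, a+10=k, l+10=v.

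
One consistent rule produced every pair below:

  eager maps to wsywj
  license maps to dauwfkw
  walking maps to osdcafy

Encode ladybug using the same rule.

dsvqtmy

Compare letters: e→w is +18, a→s is +18, g→y is +18 — a constant shift. It's a constant shift of +18 (ROT18).
Applying it to ladybug: l+18=d, a+18=s, d+18=v, y+18=q, b+18=t, u+18=m, g+18=y.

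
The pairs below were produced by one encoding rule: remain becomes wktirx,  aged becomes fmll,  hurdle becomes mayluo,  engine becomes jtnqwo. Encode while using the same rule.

In remain: r→w is +5, e→k is +6, m→t is +7, a→i is +8 — the shift increases by 1 each position. Each letter shifts forward by (position + 5), i.e. 5, 6, 7, … — the shift grows by one for each successive letter.
Applying it to while: w+5=b, h+6=n, i+7=p, l+8=t, e+9=n.

bnptn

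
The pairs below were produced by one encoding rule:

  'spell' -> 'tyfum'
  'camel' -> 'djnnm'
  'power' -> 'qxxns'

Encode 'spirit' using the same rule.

Shifts by position in spell: pos 0: s→t (+1), pos 1: p→y (+9), pos 2: e→f (+1), pos 3: l→u (+9) — repeating every 2. It's a Vigenère-style cipher with numeric key [1,9]: position i shifts by key[i mod 2].
Applying it to spirit: s+1=t, p+9=y, i+1=j, r+9=a, i+1=j, t+9=c.

tyjajc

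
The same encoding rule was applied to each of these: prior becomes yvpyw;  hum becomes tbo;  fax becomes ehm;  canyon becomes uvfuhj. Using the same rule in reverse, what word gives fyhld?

weary

The output letters match the input read backwards, each shifted +7: prior reversed is roirp. Read the word backwards and shift each letter +7.
Decoding fyhld: shift back: f−7=y, y−7=r, h−7=a, l−7=e, d−7=w → yraew; then reverse → weary.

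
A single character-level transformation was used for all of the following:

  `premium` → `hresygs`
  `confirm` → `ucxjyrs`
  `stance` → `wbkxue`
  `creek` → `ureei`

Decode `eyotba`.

p(15)→h(7) and r(17)→r(17) fit y≡5x+10 (mod 26); the inverse of 5 mod 26 is 21. Each letter's alphabet position (a=0..z=25) is mapped through 5·x+10 mod 26 — an affine cipher.
Decoding eyotba: e(4)→21·(4−10)≡4=e; y(24)→21·(24−10)≡8=i; o(14)→21·(14−10)≡6=g; t(19)→21·(19−10)≡7=h; b(1)→21·(1−10)≡19=t; a(0)→21·(0−10)≡24=y (all mod 26).

eighty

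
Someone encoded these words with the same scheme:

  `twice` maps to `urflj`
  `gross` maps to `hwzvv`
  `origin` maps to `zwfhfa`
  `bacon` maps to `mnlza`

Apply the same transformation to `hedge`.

gjkhj

t(19)→u(20) and w(22)→r(17) fit y≡25x+13 (mod 26); the inverse of 25 mod 26 is 25. This is an affine cipher: with a=0,…,z=25, each position x becomes (25x+13) mod 26.
For hedge: h(7)→25·7+13≡6=g; e(4)→25·4+13≡9=j; d(3)→25·3+13≡10=k; g(6)→25·6+13≡7=h; e(4)→25·4+13≡9=j (all mod 26).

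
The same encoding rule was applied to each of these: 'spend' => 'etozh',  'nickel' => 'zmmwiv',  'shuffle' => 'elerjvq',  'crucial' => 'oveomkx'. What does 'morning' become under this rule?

ysbzmxs

Shifts by position in spend: pos 0: s→e (+12), pos 1: p→t (+4), pos 2: e→o (+10), pos 3: n→z (+12), pos 4: d→h (+4) — repeating every 3. It's a Vigenère-style cipher with numeric key [12,4,10]: position i shifts by key[i mod 3].
Applying it to morning: m+12=y, o+4=s, r+10=b, n+12=z, i+4=m, n+10=x, g+12=s.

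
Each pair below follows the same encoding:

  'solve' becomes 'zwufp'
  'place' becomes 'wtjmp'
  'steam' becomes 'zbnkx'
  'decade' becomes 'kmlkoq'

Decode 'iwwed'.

bonus

In solve: s→z is +7, o→w is +8, l→u is +9, v→f is +10 — the shift increases by 1 each position. Letter i (0-indexed) is shifted by i+7, so successive shifts are 7, 8, 9, ….
Undoing it on iwwed: i−7=b, w−8=o, w−9=n, e−10=u, d−11=s.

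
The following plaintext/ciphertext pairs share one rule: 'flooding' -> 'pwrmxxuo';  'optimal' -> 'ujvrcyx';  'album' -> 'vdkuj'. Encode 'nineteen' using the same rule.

The output letters match the input read backwards, each shifted +9: flooding reversed is gnidoolf. Read the word backwards and shift each letter +9.
On nineteen: reverse → neetenin; then shift: n+9=w, e+9=n, e+9=n, t+9=c, e+9=n, n+9=w, i+9=r, n+9=w.

wnncnwrw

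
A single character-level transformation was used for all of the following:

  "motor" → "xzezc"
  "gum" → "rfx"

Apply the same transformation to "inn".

tyy

This is a Caesar cipher with shift 11.
For inn: i+11=t, n+11=y, n+11=y.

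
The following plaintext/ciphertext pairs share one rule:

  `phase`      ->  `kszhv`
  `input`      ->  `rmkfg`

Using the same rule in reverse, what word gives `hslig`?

short

Each pair mirrors across the alphabet (p↔k, h↔s, a↔z): positions sum to 25. Letters are reflected about the middle of the alphabet (position → 25−position): Atbash.
Decoding hslig: h↔s, s↔h, l↔o, i↔r, g↔t.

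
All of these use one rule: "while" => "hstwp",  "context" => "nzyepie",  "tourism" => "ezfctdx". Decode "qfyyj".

funny

Every letter moves 11 places later in the alphabet, wrapping around z→a.
Reversing it on qfyyj: q−11=f, f−11=u, y−11=n, y−11=n, j−11=y.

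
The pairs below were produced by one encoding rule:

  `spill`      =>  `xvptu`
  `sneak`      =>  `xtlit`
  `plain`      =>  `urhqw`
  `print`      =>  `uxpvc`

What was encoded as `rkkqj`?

media

In spill: s→x is +5, p→v is +6, i→p is +7, l→t is +8 — the shift increases by 1 each position. The shift increases by 1 at each position, starting from +5: 5, 6, 7, ….
Decoding rkkqj: r−5=m, k−6=e, k−7=d, q−8=i, j−9=a.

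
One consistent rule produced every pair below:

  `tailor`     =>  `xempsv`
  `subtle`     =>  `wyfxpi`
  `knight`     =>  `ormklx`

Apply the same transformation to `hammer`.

Each letter is shifted forward by 4 in the alphabet (a Caesar shift of +4).
For hammer: h+4=l, a+4=e, m+4=q, m+4=q, e+4=i, r+4=v.

leqqiv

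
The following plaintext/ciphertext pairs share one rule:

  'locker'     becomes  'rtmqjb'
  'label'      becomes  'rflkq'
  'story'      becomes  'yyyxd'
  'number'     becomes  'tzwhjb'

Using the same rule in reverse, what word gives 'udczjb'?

oyster

Shifts by position in locker: pos 0: l→r (+6), pos 1: o→t (+5), pos 2: c→m (+10), pos 3: k→q (+6), pos 4: e→j (+5), pos 5: r→b (+10) — repeating every 3. It's a Vigenère-style cipher with numeric key [6,5,10]: position i shifts by key[i mod 3].
Undoing it on udczjb: u−6=o, d−5=y, c−10=s, z−6=t, j−5=e, b−10=r.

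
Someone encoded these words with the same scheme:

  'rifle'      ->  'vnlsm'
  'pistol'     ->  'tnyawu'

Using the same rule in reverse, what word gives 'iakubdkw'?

eventual

In rifle: r→v is +4, i→n is +5, f→l is +6, l→s is +7 — the shift increases by 1 each position. Letter i (0-indexed) is shifted by i+4, so successive shifts are 4, 5, 6, ….
Reversing it on iakubdkw: i−4=e, a−5=v, k−6=e, u−7=n, b−8=t, d−9=u, k−10=a, w−11=l.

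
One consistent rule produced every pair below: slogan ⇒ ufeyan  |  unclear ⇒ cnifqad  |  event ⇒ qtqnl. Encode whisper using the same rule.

s(18)→u(20) and l(11)→f(5) fit y≡17x+0 (mod 26); the inverse of 17 mod 26 is 23. This is an affine cipher: with a=0,…,z=25, each position x becomes (17x+0) mod 26.
Applying it to whisper: w(22)→17·22+0≡10=k; h(7)→17·7+0≡15=p; i(8)→17·8+0≡6=g; s(18)→17·18+0≡20=u; p(15)→17·15+0≡21=v; e(4)→17·4+0≡16=q; r(17)→17·17+0≡3=d (all mod 26).

kpguvqd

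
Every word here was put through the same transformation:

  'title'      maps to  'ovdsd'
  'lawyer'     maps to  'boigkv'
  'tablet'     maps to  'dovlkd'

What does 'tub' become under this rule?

led

Two steps: reverse the string, then apply a Caesar shift of +10.
For tub: reverse → but; then shift: b+10=l, u+10=e, t+10=d.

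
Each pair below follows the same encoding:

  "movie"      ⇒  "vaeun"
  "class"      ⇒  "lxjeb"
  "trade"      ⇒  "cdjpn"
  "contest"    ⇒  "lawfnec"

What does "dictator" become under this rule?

Shifts by position in movie: pos 0: m→v (+9), pos 1: o→a (+12), pos 2: v→e (+9), pos 3: i→u (+12) — repeating every 2. A repeating key of period 2 is used — shifts +9, +12 over and over.
Applying it to dictator: d+9=m, i+12=u, c+9=l, t+12=f, a+9=j, t+12=f, o+9=x, r+12=d.

mulfjfxd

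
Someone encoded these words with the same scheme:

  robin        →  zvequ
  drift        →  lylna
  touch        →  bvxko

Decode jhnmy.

Shifts by position in robin: pos 0: r→z (+8), pos 1: o→v (+7), pos 2: b→e (+3), pos 3: i→q (+8), pos 4: n→u (+7) — repeating every 3. It's a Vigenère-style cipher with numeric key [8,7,3]: position i shifts by key[i mod 3].
Undoing it on jhnmy: j−8=b, h−7=a, n−3=k, m−8=e, y−7=r.

baker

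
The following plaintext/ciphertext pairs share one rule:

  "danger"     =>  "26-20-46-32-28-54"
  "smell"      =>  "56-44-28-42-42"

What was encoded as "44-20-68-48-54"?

mayor

d(#4)→26 and a(#1)→20: differences scale by 2, so n = 2·pos + 18. With a=1..z=26, the number is 2·pos + 18.
Decoding 44-20-68-48-54: 44→(44−18)÷2=13=m, 20→(20−18)÷2=1=a, 68→(68−18)÷2=25=y, 48→(48−18)÷2=15=o, 54→(54−18)÷2=18=r.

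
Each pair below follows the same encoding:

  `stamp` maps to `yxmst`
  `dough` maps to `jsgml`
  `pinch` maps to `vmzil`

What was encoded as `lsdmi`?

forge

Shifts by position in stamp: pos 0: s→y (+6), pos 1: t→x (+4), pos 2: a→m (+12), pos 3: m→s (+6), pos 4: p→t (+4) — repeating every 3. A repeating key of period 3 is used — shifts +6, +4, +12 over and over.
Decoding lsdmi: l−6=f, s−4=o, d−12=r, m−6=g, i−4=e.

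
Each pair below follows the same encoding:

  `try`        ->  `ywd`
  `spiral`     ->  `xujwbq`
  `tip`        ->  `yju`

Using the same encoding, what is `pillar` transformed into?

Vowels shift forward by 1 and consonants shift forward by 5.
Applying it to pillar: p(cons)+5=u, i(vowel)+1=j, l(cons)+5=q, l(cons)+5=q, a(vowel)+1=b, r(cons)+5=w.

ujqqbw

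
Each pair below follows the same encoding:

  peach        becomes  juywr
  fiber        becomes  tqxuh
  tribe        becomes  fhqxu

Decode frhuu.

three

p(15)→j(9) and e(4)→u(20) fit y≡25x+24 (mod 26); the inverse of 25 mod 26 is 25. This is an affine cipher: with a=0,…,z=25, each position x becomes (25x+24) mod 26.
Reversing it on frhuu: f(5)→25·(5−24)≡19=t; r(17)→25·(17−24)≡7=h; h(7)→25·(7−24)≡17=r; u(20)→25·(20−24)≡4=e; u(20)→25·(20−24)≡4=e (all mod 26).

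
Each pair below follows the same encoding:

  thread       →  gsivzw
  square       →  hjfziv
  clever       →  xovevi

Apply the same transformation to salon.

Each pair mirrors across the alphabet (t↔g, h↔s, r↔i): positions sum to 25. Letters are reflected about the middle of the alphabet (position → 25−position): Atbash.
On salon: s↔h, a↔z, l↔o, o↔l, n↔m.

hzolm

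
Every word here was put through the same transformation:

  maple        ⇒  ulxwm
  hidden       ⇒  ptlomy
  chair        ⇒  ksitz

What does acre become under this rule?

inzp

Shifts by position in maple: pos 0: m→u (+8), pos 1: a→l (+11), pos 2: p→x (+8), pos 3: l→w (+11) — repeating every 2. A repeating key of period 2 is used — shifts +8, +11 over and over.
On acre: a+8=i, c+11=n, r+8=z, e+11=p.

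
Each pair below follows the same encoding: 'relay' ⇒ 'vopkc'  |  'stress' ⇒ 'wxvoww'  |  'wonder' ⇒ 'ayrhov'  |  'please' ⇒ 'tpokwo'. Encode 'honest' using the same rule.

lyrowx

The shift depends on letter class: consonant r→v is +4, but vowel e→o is +10. The rule splits by letter class: vowels +10, consonants +4.
For honest: h(cons)+4=l, o(vowel)+10=y, n(cons)+4=r, e(vowel)+10=o, s(cons)+4=w, t(cons)+4=x.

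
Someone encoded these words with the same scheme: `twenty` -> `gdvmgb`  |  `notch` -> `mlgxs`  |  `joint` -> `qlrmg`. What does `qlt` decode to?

jog

Each pair mirrors across the alphabet (t↔g, w↔d, e↔v): positions sum to 25. This is the alphabet-reversal cipher (Atbash): a becomes z, b becomes y, etc.
Decoding qlt: q↔j, l↔o, t↔g.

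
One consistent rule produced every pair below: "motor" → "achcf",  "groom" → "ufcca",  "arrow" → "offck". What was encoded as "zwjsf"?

Compare letters: m→a is +14, o→c is +14, t→h is +14 — a constant shift. It's a constant shift of +14 (ROT14).
Reversing it on zwjsf: z−14=l, w−14=i, j−14=v, s−14=e, f−14=r.

liver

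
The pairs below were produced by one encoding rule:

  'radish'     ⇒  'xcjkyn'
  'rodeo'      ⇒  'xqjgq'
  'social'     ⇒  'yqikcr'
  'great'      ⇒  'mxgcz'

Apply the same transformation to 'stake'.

yzcqg

The rule splits by letter class: vowels +2, consonants +6.
On stake: s(cons)+6=y, t(cons)+6=z, a(vowel)+2=c, k(cons)+6=q, e(vowel)+2=g.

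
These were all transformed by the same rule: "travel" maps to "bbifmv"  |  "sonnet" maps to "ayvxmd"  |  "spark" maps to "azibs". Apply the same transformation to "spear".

Shifts by position in travel: pos 0: t→b (+8), pos 1: r→b (+10), pos 2: a→i (+8), pos 3: v→f (+10) — repeating every 2. It's a Vigenère-style cipher with numeric key [8,10]: position i shifts by key[i mod 2].
On spear: s+8=a, p+10=z, e+8=m, a+10=k, r+8=z.

azmkz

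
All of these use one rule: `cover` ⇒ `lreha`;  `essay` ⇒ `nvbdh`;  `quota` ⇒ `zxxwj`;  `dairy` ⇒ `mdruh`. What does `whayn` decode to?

The shifts repeat in a cycle of length 2: positions 0,1,… shift by +9, +3, then the pattern repeats.
Reversing it on whayn: w−9=n, h−3=e, a−9=r, y−3=v, n−9=e.

nerve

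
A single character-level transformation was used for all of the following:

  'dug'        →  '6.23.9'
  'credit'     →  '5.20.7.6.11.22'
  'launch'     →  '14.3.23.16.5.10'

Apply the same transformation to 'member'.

d is letter #4 and maps to 6: an offset of 2. Each letter is replaced by its alphabet position (a=1..z=26) + 2.
For member: m=13→15, e=5→7, m=13→15, b=2→4, e=5→7, r=18→20.

15.7.15.4.7.20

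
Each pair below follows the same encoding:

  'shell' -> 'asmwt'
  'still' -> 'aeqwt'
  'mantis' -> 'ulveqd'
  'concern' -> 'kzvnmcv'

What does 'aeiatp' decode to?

Shifts by position in shell: pos 0: s→a (+8), pos 1: h→s (+11), pos 2: e→m (+8), pos 3: l→w (+11) — repeating every 2. A repeating key of period 2 is used — shifts +8, +11 over and over.
Undoing it on aeiatp: a−8=s, e−11=t, i−8=a, a−11=p, t−8=l, p−11=e.

staple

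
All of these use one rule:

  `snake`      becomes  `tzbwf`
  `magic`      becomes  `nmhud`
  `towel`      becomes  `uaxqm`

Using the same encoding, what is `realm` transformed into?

Shifts by position in snake: pos 0: s→t (+1), pos 1: n→z (+12), pos 2: a→b (+1), pos 3: k→w (+12) — repeating every 2. It's a Vigenère-style cipher with numeric key [1,12]: position i shifts by key[i mod 2].
For realm: r+1=s, e+12=q, a+1=b, l+12=x, m+1=n.

sqbxn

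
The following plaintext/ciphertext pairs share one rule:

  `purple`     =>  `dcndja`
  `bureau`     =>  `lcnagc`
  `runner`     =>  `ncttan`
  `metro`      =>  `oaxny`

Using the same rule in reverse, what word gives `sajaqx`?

select

p(15)→d(3) and u(20)→c(2) fit y≡5x+6 (mod 26); the inverse of 5 mod 26 is 21. This is an affine cipher: with a=0,…,z=25, each position x becomes (5x+6) mod 26.
Decoding sajaqx: s(18)→21·(18−6)≡18=s; a(0)→21·(0−6)≡4=e; j(9)→21·(9−6)≡11=l; a(0)→21·(0−6)≡4=e; q(16)→21·(16−6)≡2=c; x(23)→21·(23−6)≡19=t (all mod 26).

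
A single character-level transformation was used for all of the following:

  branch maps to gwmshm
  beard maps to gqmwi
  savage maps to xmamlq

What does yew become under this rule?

The shift depends on letter class: consonant b→g is +5, but vowel a→m is +12. Vowels shift forward by 12 and consonants shift forward by 5.
For yew: y(cons)+5=d, e(vowel)+12=q, w(cons)+5=b.

dqb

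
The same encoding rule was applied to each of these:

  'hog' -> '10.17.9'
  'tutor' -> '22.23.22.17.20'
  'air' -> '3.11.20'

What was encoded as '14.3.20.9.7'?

h is letter #8 and maps to 10: an offset of 2. Letters become their 1-based position plus 2 (so a→3, b→4, …).
Decoding 14.3.20.9.7: 14→(14−2)÷1=12=l, 3→(3−2)÷1=1=a, 20→(20−2)÷1=18=r, 9→(9−2)÷1=7=g, 7→(7−2)÷1=5=e.

large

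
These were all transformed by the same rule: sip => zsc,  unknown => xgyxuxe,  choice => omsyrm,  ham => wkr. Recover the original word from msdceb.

rustic

Read the word backwards and shift each letter +10.
Decoding msdceb: shift back: m−10=c, s−10=i, d−10=t, c−10=s, e−10=u, b−10=r → citsur; then reverse → rustic.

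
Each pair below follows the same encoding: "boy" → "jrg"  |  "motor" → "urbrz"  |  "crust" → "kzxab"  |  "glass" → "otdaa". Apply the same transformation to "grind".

ozlvl

The shift depends on letter class: consonant b→j is +8, but vowel o→r is +3. Vowels shift forward by 3 and consonants shift forward by 8.
On grind: g(cons)+8=o, r(cons)+8=z, i(vowel)+3=l, n(cons)+8=v, d(cons)+8=l.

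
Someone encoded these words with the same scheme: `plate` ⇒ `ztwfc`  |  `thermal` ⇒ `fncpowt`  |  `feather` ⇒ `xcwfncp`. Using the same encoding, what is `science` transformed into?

p(15)→z(25) and l(11)→t(19) fit y≡21x+22 (mod 26); the inverse of 21 mod 26 is 5. Each letter's alphabet position (a=0..z=25) is mapped through 21·x+22 mod 26 — an affine cipher.
For science: s(18)→21·18+22≡10=k; c(2)→21·2+22≡12=m; i(8)→21·8+22≡8=i; e(4)→21·4+22≡2=c; n(13)→21·13+22≡9=j; c(2)→21·2+22≡12=m; e(4)→21·4+22≡2=c (all mod 26).

kmicjmc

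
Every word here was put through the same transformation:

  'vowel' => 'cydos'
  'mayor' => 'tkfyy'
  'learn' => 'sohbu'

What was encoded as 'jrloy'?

It's a Vigenère-style cipher with numeric key [7,10]: position i shifts by key[i mod 2].
Undoing it on jrloy: j−7=c, r−10=h, l−7=e, o−10=e, y−7=r.

cheer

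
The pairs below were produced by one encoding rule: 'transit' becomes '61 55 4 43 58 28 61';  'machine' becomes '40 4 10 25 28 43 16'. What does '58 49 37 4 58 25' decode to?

t(#20)→61 and r(#18)→55: differences scale by 3, so n = 3·pos + 1. The formula is n = 3×(alphabet index, a=1) + 1.
Reversing it on 58 49 37 4 58 25: 58→(58−1)÷3=19=s, 49→(49−1)÷3=16=p, 37→(37−1)÷3=12=l, 4→(4−1)÷3=1=a, 58→(58−1)÷3=19=s, 25→(25−1)÷3=8=h.

splash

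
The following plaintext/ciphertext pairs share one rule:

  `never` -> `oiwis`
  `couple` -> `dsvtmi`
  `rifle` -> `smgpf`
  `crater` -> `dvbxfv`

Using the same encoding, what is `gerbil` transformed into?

Shifts by position in never: pos 0: n→o (+1), pos 1: e→i (+4), pos 2: v→w (+1), pos 3: e→i (+4) — repeating every 2. A repeating key of period 2 is used — shifts +1, +4 over and over.
Applying it to gerbil: g+1=h, e+4=i, r+1=s, b+4=f, i+1=j, l+4=p.

hisfjp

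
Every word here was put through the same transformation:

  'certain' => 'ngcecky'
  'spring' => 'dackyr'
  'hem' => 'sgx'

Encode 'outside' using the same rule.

The shift depends on letter class: consonant c→n is +11, but vowel e→g is +2. The rule splits by letter class: vowels +2, consonants +11.
For outside: o(vowel)+2=q, u(vowel)+2=w, t(cons)+11=e, s(cons)+11=d, i(vowel)+2=k, d(cons)+11=o, e(vowel)+2=g.

qwedkog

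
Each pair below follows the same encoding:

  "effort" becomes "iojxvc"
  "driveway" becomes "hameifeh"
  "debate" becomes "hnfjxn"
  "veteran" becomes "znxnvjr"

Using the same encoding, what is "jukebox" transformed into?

ndonfxb

Shifts by position in effort: pos 0: e→i (+4), pos 1: f→o (+9), pos 2: f→j (+4), pos 3: o→x (+9) — repeating every 2. The shifts repeat in a cycle of length 2: positions 0,1,… shift by +4, +9, then the pattern repeats.
Applying it to jukebox: j+4=n, u+9=d, k+4=o, e+9=n, b+4=f, o+9=x, x+4=b.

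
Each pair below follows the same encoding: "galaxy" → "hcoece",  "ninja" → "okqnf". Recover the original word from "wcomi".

Each letter shifts forward by (position + 1), i.e. 1, 2, 3, … — the shift grows by one for each successive letter.
Decoding wcomi: w−1=v, c−2=a, o−3=l, m−4=i, i−5=d.

valid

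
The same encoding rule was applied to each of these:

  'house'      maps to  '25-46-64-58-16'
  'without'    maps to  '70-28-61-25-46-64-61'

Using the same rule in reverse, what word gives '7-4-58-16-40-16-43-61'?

h(#8)→25 and o(#15)→46: differences scale by 3, so n = 3·pos + 1. With a=1..z=26, the number is 3·pos + 1.
Reversing it on 7-4-58-16-40-16-43-61: 7→(7−1)÷3=2=b, 4→(4−1)÷3=1=a, 58→(58−1)÷3=19=s, 16→(16−1)÷3=5=e, 40→(40−1)÷3=13=m, 16→(16−1)÷3=5=e, 43→(43−1)÷3=14=n, 61→(61−1)÷3=20=t.

basement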